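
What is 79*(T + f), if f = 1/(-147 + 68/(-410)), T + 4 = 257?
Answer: 602971608/30169 ≈ 19986.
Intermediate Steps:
T = 253 (T = -4 + 257 = 253)
f = -205/30169 (f = 1/(-147 + 68*(-1/410)) = 1/(-147 - 34/205) = 1/(-30169/205) = -205/30169 ≈ -0.0067951)
79*(T + f) = 79*(253 - 205/30169) = 79*(7632552/30169) = 602971608/30169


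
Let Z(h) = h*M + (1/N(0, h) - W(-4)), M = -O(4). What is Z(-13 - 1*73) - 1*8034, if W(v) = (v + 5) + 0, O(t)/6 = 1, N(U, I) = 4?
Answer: -30075/4 ≈ -7518.8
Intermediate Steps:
O(t) = 6 (O(t) = 6*1 = 6)
W(v) = 5 + v (W(v) = (5 + v) + 0 = 5 + v)
M = -6 (M = -1*6 = -6)
Z(h) = -¾ - 6*h (Z(h) = h*(-6) + (1/4 - (5 - 4)) = -6*h + (¼ - 1*1) = -6*h + (¼ - 1) = -6*h - ¾ = -¾ - 6*h)
Z(-13 - 1*73) - 1*8034 = (-¾ - 6*(-13 - 1*73)) - 1*8034 = (-¾ - 6*(-13 - 73)) - 8034 = (-¾ - 6*(-86)) - 8034 = (-¾ + 516) - 8034 = 2061/4 - 8034 = -30075/4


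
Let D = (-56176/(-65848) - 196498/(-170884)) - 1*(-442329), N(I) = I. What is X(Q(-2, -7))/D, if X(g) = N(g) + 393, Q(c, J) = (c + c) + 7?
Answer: 278496148392/311079496595801 ≈ 0.00089526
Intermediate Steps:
Q(c, J) = 7 + 2*c (Q(c, J) = 2*c + 7 = 7 + 2*c)
X(g) = 393 + g (X(g) = g + 393 = 393 + g)
D = 311079496595801/703273102 (D = (-56176*(-1/65848) - 196498*(-1/170884)) + 442329 = (7022/8231 + 98249/85442) + 442329 = 1408661243/703273102 + 442329 = 311079496595801/703273102 ≈ 4.4233e+5)
X(Q(-2, -7))/D = (393 + (7 + 2*(-2)))/(311079496595801/703273102) = (393 + (7 - 4))*(703273102/311079496595801) = (393 + 3)*(703273102/311079496595801) = 396*(703273102/311079496595801) = 278496148392/311079496595801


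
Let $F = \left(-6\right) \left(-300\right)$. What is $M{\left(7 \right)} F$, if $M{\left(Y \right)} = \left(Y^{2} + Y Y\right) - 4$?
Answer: $169200$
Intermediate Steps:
$M{\left(Y \right)} = -4 + 2 Y^{2}$ ($M{\left(Y \right)} = \left(Y^{2} + Y^{2}\right) - 4 = 2 Y^{2} - 4 = -4 + 2 Y^{2}$)
$F = 1800$
$M{\left(7 \right)} F = \left(-4 + 2 \cdot 7^{2}\right) 1800 = \left(-4 + 2 \cdot 49\right) 1800 = \left(-4 + 98\right) 1800 = 94 \cdot 1800 = 169200$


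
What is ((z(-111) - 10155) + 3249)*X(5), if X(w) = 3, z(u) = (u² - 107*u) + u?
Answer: 51543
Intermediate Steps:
z(u) = u² - 106*u
((z(-111) - 10155) + 3249)*X(5) = ((-111*(-106 - 111) - 10155) + 3249)*3 = ((-111*(-217) - 10155) + 3249)*3 = ((24087 - 10155) + 3249)*3 = (13932 + 3249)*3 = 17181*3 = 51543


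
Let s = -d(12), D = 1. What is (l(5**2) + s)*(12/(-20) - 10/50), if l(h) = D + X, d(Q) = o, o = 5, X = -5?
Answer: 36/5 ≈ 7.2000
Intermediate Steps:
d(Q) = 5
s = -5 (s = -1*5 = -5)
l(h) = -4 (l(h) = 1 - 5 = -4)
(l(5**2) + s)*(12/(-20) - 10/50) = (-4 - 5)*(12/(-20) - 10/50) = -9*(12*(-1/20) - 10*1/50) = -9*(-3/5 - 1/5) = -9*(-4/5) = 36/5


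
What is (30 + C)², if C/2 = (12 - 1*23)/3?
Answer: 4624/9 ≈ 513.78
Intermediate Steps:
C = -22/3 (C = 2*((12 - 1*23)/3) = 2*((12 - 23)*(⅓)) = 2*(-11*⅓) = 2*(-11/3) = -22/3 ≈ -7.3333)
(30 + C)² = (30 - 22/3)² = (68/3)² = 4624/9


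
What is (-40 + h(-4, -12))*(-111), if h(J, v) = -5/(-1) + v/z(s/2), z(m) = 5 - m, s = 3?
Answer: 29859/7 ≈ 4265.6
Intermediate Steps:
h(J, v) = 5 + 2*v/7 (h(J, v) = -5/(-1) + v/(5 - 3/2) = -5*(-1) + v/(5 - 3/2) = 5 + v/(5 - 1*3/2) = 5 + v/(5 - 3/2) = 5 + v/(7/2) = 5 + v*(2/7) = 5 + 2*v/7)
(-40 + h(-4, -12))*(-111) = (-40 + (5 + (2/7)*(-12)))*(-111) = (-40 + (5 - 24/7))*(-111) = (-40 + 11/7)*(-111) = -269/7*(-111) = 29859/7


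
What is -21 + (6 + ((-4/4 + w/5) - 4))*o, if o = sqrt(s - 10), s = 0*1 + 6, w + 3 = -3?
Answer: -21 - 2*I/5 ≈ -21.0 - 0.4*I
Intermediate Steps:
w = -6 (w = -3 - 3 = -6)
s = 6 (s = 0 + 6 = 6)
o = 2*I (o = sqrt(6 - 10) = sqrt(-4) = 2*I ≈ 2.0*I)
-21 + (6 + ((-4/4 + w/5) - 4))*o = -21 + (6 + ((-4/4 - 6/5) - 4))*(2*I) = -21 + (6 + ((-4*1/4 - 6*1/5) - 4))*(2*I) = -21 + (6 + ((-1 - 6/5) - 4))*(2*I) = -21 + (6 + (-11/5 - 4))*(2*I) = -21 + (6 - 31/5)*(2*I) = -21 - 2*I/5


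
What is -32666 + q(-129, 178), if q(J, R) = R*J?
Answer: -55628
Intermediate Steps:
q(J, R) = J*R
-32666 + q(-129, 178) = -32666 - 129*178 = -32666 - 22962 = -55628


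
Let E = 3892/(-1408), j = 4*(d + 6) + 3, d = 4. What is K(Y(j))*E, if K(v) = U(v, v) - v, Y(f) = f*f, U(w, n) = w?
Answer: 0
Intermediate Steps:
j = 43 (j = 4*(4 + 6) + 3 = 4*10 + 3 = 40 + 3 = 43)
Y(f) = f²
K(v) = 0 (K(v) = v - v = 0)
E = -973/352 (E = 3892*(-1/1408) = -973/352 ≈ -2.7642)
K(Y(j))*E = 0*(-973/352) = 0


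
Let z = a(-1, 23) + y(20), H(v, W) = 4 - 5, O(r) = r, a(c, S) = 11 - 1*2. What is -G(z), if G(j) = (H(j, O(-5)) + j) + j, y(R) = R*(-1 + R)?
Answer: -777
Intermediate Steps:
a(c, S) = 9 (a(c, S) = 11 - 2 = 9)
H(v, W) = -1
z = 389 (z = 9 + 20*(-1 + 20) = 9 + 20*19 = 9 + 380 = 389)
G(j) = -1 + 2*j (G(j) = (-1 + j) + j = -1 + 2*j)
-G(z) = -(-1 + 2*389) = -(-1 + 778) = -1*777 = -777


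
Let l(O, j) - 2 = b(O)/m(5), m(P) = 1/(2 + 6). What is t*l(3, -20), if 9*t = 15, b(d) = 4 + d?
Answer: 290/3 ≈ 96.667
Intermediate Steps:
t = 5/3 (t = (⅑)*15 = 5/3 ≈ 1.6667)
m(P) = ⅛ (m(P) = 1/8 = ⅛)
l(O, j) = 34 + 8*O (l(O, j) = 2 + (4 + O)/(⅛) = 2 + (4 + O)*8 = 2 + (32 + 8*O) = 34 + 8*O)
t*l(3, -20) = 5*(34 + 8*3)/3 = 5*(34 + 24)/3 = (5/3)*58 = 290/3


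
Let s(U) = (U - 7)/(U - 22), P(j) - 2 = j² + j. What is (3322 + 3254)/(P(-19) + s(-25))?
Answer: 12878/675 ≈ 19.079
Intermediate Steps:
P(j) = 2 + j + j² (P(j) = 2 + (j² + j) = 2 + (j + j²) = 2 + j + j²)
s(U) = (-7 + U)/(-22 + U)
(3322 + 3254)/(P(-19) + s(-25)) = (3322 + 3254)/((2 - 19 + (-19)²) + (-7 - 25)/(-22 - 25)) = 6576/((2 - 19 + 361) - 32/(-47)) = 6576/(344 - 1/47*(-32)) = 6576/(344 + 32/47) = 6576/(16200/47) = 6576*(47/16200) = 12878/675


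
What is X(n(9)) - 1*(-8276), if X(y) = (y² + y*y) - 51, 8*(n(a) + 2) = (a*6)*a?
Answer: 121025/8 ≈ 15128.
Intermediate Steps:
n(a) = -2 + 3*a²/4 (n(a) = -2 + ((a*6)*a)/8 = -2 + ((6*a)*a)/8 = -2 + (6*a²)/8 = -2 + 3*a²/4)
X(y) = -51 + 2*y² (X(y) = (y² + y²) - 51 = 2*y² - 51 = -51 + 2*y²)
X(n(9)) - 1*(-8276) = (-51 + 2*(-2 + (¾)*9²)²) - 1*(-8276) = (-51 + 2*(-2 + (¾)*81)²) + 8276 = (-51 + 2*(-2 + 243/4)²) + 8276 = (-51 + 2*(235/4)²) + 8276 = (-51 + 2*(55225/16)) + 8276 = (-51 + 55225/8) + 8276 = 54817/8 + 8276 = 121025/8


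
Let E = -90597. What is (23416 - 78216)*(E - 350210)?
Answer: 24156223600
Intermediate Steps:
(23416 - 78216)*(E - 350210) = (23416 - 78216)*(-90597 - 350210) = -54800*(-440807) = 24156223600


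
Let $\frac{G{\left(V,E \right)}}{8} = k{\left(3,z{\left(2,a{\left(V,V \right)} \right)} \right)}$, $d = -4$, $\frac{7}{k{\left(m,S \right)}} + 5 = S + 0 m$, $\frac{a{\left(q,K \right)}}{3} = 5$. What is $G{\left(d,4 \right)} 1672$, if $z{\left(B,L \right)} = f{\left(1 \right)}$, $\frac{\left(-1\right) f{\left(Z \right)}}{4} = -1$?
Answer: $-93632$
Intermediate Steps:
$a{\left(q,K \right)} = 15$ ($a{\left(q,K \right)} = 3 \cdot 5 = 15$)
$f{\left(Z \right)} = 4$ ($f{\left(Z \right)} = \left(-4\right) \left(-1\right) = 4$)
$z{\left(B,L \right)} = 4$
$k{\left(m,S \right)} = \frac{7}{-5 + S}$ ($k{\left(m,S \right)} = \frac{7}{-5 + \left(S + 0 m\right)} = \frac{7}{-5 + \left(S + 0\right)} = \frac{7}{-5 + S}$)
$G{\left(V,E \right)} = -56$ ($G{\left(V,E \right)} = 8 \frac{7}{-5 + 4} = 8 \frac{7}{-1} = 8 \cdot 7 \left(-1\right) = 8 \left(-7\right) = -56$)
$G{\left(d,4 \right)} 1672 = \left(-56\right) 1672 = -93632$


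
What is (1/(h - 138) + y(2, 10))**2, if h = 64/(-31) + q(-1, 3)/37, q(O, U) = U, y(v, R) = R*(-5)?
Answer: 64468004464809/25779834721 ≈ 2500.7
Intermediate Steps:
y(v, R) = -5*R
h = -2275/1147 (h = 64/(-31) + 3/37 = 64*(-1/31) + 3*(1/37) = -64/31 + 3/37 = -2275/1147 ≈ -1.9834)
(1/(h - 138) + y(2, 10))**2 = (1/(-2275/1147 - 138) - 5*10)**2 = (1/(-160561/1147) - 50)**2 = (-1147/160561 - 50)**2 = (-8029197/160561)**2 = 64468004464809/25779834721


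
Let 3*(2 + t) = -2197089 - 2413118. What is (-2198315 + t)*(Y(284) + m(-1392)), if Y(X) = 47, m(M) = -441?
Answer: 4414832252/3 ≈ 1.4716e+9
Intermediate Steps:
t = -4610213/3 (t = -2 + (-2197089 - 2413118)/3 = -2 + (⅓)*(-4610207) = -2 - 4610207/3 = -4610213/3 ≈ -1.5367e+6)
(-2198315 + t)*(Y(284) + m(-1392)) = (-2198315 - 4610213/3)*(47 - 441) = -11205158/3*(-394) = 4414832252/3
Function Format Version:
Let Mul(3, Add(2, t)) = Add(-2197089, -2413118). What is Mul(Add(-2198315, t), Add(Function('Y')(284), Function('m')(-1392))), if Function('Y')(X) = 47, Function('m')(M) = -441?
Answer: Rational(4414832252, 3) ≈ 1.4716e+9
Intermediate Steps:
t = Rational(-4610213, 3) (t = Add(-2, Mul(Rational(1, 3), Add(-2197089, -2413118))) = Add(-2, Mul(Rational(1, 3), -4610207)) = Add(-2, Rational(-4610207, 3)) = Rational(-4610213, 3) ≈ -1.5367e+6)
Mul(Add(-2198315, t), Add(Function('Y')(284), Function('m')(-1392))) = Mul(Add(-2198315, Rational(-4610213, 3)), Add(47, -441)) = Mul(Rational(-11205158, 3), -394) = Rational(4414832252, 3)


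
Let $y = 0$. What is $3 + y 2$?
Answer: $3$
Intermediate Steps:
$3 + y 2 = 3 + 0 \cdot 2 = 3 + 0 = 3$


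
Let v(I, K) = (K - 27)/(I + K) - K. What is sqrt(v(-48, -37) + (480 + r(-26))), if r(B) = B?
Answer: sqrt(3552915)/85 ≈ 22.176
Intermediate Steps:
v(I, K) = -K + (-27 + K)/(I + K) (v(I, K) = (-27 + K)/(I + K) - K = -K + (-27 + K)/(I + K))
sqrt(v(-48, -37) + (480 + r(-26))) = sqrt((-27 - 37 - 1*(-37)**2 - 1*(-48)*(-37))/(-48 - 37) + (480 - 26)) = sqrt((-27 - 37 - 1*1369 - 1776)/(-85) + 454) = sqrt(-(-27 - 37 - 1369 - 1776)/85 + 454) = sqrt(-1/85*(-3209) + 454) = sqrt(3209/85 + 454) = sqrt(41799/85) = sqrt(3552915)/85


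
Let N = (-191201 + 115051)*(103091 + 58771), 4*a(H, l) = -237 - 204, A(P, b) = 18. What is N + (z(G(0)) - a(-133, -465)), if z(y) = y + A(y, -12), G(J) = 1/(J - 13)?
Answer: -640941140935/52 ≈ -1.2326e+10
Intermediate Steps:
G(J) = 1/(-13 + J)
z(y) = 18 + y (z(y) = y + 18 = 18 + y)
a(H, l) = -441/4 (a(H, l) = (-237 - 204)/4 = (1/4)*(-441) = -441/4)
N = -12325791300 (N = -76150*161862 = -12325791300)
N + (z(G(0)) - a(-133, -465)) = -12325791300 + ((18 + 1/(-13 + 0)) - 1*(-441/4)) = -12325791300 + ((18 + 1/(-13)) + 441/4) = -12325791300 + ((18 - 1/13) + 441/4) = -12325791300 + (233/13 + 441/4) = -12325791300 + 6665/52 = -640941140935/52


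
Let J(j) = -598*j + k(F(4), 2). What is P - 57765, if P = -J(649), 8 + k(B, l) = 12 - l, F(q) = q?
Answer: 330335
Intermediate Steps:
k(B, l) = 4 - l (k(B, l) = -8 + (12 - l) = 4 - l)
J(j) = 2 - 598*j (J(j) = -598*j + (4 - 1*2) = -598*j + (4 - 2) = -598*j + 2 = 2 - 598*j)
P = 388100 (P = -(2 - 598*649) = -(2 - 388102) = -1*(-388100) = 388100)
P - 57765 = 388100 - 57765 = 330335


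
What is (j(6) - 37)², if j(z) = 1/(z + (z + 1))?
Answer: 230400/169 ≈ 1363.3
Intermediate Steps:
j(z) = 1/(1 + 2*z) (j(z) = 1/(z + (1 + z)) = 1/(1 + 2*z))
(j(6) - 37)² = (1/(1 + 2*6) - 37)² = (1/(1 + 12) - 37)² = (1/13 - 37)² = (-480/13)² = 230400/169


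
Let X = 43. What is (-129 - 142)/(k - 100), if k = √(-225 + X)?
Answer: 13550/5091 + 271*I*√182/10182 ≈ 2.6616 + 0.35906*I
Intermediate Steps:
k = I*√182 (k = √(-225 + 43) = √(-182) = I*√182 ≈ 13.491*I)
(-129 - 142)/(k - 100) = (-129 - 142)/(I*√182 - 100) = -271/(-100 + I*√182)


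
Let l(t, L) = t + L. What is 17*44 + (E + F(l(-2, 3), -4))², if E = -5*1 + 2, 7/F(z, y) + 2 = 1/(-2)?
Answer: 19541/25 ≈ 781.64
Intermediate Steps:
l(t, L) = L + t
F(z, y) = -14/5 (F(z, y) = 7/(-2 + 1/(-2)) = 7/(-2 - ½) = 7/(-5/2) = 7*(-⅖) = -14/5)
E = -3 (E = -5 + 2 = -3)
17*44 + (E + F(l(-2, 3), -4))² = 17*44 + (-3 - 14/5)² = 748 + (-29/5)² = 748 + 841/25 = 19541/25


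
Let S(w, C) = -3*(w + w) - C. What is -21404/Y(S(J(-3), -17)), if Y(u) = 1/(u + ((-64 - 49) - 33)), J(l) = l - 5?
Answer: 1733724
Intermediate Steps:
J(l) = -5 + l
S(w, C) = -C - 6*w (S(w, C) = -6*w - C = -C - 6*w)
Y(u) = 1/(-146 + u) (Y(u) = 1/(u + (-113 - 33)) = 1/(u - 146) = 1/(-146 + u))
-21404/Y(S(J(-3), -17)) = -(-2761116 - 128424*(-5 - 3)) = -(-2761116 + 1027392) = -21404/(1/(-146 + (17 + 48))) = -21404/(1/(-146 + 65)) = -21404/(1/(-81)) = -21404/(-1/81) = -21404*(-81) = 1733724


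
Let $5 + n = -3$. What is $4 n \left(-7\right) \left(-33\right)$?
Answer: $-7392$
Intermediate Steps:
$n = -8$ ($n = -5 - 3 = -8$)
$4 n \left(-7\right) \left(-33\right) = 4 \left(-8\right) \left(-7\right) \left(-33\right) = \left(-32\right) \left(-7\right) \left(-33\right) = 224 \left(-33\right) = -7392$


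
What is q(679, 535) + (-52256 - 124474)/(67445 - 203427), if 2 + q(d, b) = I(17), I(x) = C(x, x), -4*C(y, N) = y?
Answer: -1346315/271964 ≈ -4.9503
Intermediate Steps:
C(y, N) = -y/4
I(x) = -x/4
q(d, b) = -25/4 (q(d, b) = -2 - ¼*17 = -2 - 17/4 = -25/4)
q(679, 535) + (-52256 - 124474)/(67445 - 203427) = -25/4 + (-52256 - 124474)/(67445 - 203427) = -25/4 - 176730/(-135982) = -25/4 - 176730*(-1/135982) = -25/4 + 88365/67991 = -1346315/271964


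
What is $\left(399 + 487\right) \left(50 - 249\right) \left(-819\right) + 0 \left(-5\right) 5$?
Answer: $144401166$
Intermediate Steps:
$\left(399 + 487\right) \left(50 - 249\right) \left(-819\right) + 0 \left(-5\right) 5 = 886 \left(-199\right) \left(-819\right) + 0 \cdot 5 = \left(-176314\right) \left(-819\right) + 0 = 144401166 + 0 = 144401166$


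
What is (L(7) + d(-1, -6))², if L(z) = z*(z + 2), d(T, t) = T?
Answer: 3844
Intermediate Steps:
L(z) = z*(2 + z)
(L(7) + d(-1, -6))² = (7*(2 + 7) - 1)² = (7*9 - 1)² = (63 - 1)² = 62² = 3844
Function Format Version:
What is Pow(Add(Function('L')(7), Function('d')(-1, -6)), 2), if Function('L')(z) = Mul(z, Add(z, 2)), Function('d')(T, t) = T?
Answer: 3844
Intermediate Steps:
Function('L')(z) = Mul(z, Add(2, z))
Pow(Add(Function('L')(7), Function('d')(-1, -6)), 2) = Pow(Add(Mul(7, Add(2, 7)), -1), 2) = Pow(Add(Mul(7, 9), -1), 2) = Pow(Add(63, -1), 2) = Pow(62, 2) = 3844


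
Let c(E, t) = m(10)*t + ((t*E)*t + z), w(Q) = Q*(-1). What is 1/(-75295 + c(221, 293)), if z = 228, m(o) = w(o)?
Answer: 1/18894632 ≈ 5.2925e-8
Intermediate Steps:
w(Q) = -Q
m(o) = -o
c(E, t) = 228 - 10*t + E*t² (c(E, t) = (-1*10)*t + ((t*E)*t + 228) = -10*t + ((E*t)*t + 228) = -10*t + (E*t² + 228) = -10*t + (228 + E*t²) = 228 - 10*t + E*t²)
1/(-75295 + c(221, 293)) = 1/(-75295 + (228 - 10*293 + 221*293²)) = 1/(-75295 + (228 - 2930 + 221*85849)) = 1/(-75295 + (228 - 2930 + 18972629)) = 1/(-75295 + 18969927) = 1/18894632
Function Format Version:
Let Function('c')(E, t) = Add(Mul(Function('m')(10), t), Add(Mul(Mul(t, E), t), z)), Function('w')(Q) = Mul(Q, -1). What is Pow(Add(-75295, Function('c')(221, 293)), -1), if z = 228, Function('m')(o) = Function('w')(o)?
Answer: Rational(1, 18894632) ≈ 5.2925e-8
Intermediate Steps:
Function('w')(Q) = Mul(-1, Q)
Function('m')(o) = Mul(-1, o)
Function('c')(E, t) = Add(228, Mul(-10, t), Mul(E, Pow(t, 2))) (Function('c')(E, t) = Add(Mul(Mul(-1, 10), t), Add(Mul(Mul(t, E), t), 228)) = Add(Mul(-10, t), Add(Mul(Mul(E, t), t), 228)) = Add(Mul(-10, t), Add(Mul(E, Pow(t, 2)), 228)) = Add(Mul(-10, t), Add(228, Mul(E, Pow(t, 2)))) = Add(228, Mul(-10, t), Mul(E, Pow(t, 2))))
Pow(Add(-75295, Function('c')(221, 293)), -1) = Pow(Add(-75295, Add(228, Mul(-10, 293), Mul(221, Pow(293, 2)))), -1) = Pow(Add(-75295, Add(228, -2930, Mul(221, 85849))), -1) = Pow(Add(-75295, Add(228, -2930, 18972629)), -1) = Pow(Add(-75295, 18969927), -1) = Pow(18894632, -1) = Rational(1, 18894632)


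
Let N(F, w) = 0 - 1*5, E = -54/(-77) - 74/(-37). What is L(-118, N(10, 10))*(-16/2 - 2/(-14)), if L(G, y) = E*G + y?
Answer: 124645/49 ≈ 2543.8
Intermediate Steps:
E = 208/77 (E = -54*(-1/77) - 74*(-1/37) = 54/77 + 2 = 208/77 ≈ 2.7013)
N(F, w) = -5 (N(F, w) = 0 - 5 = -5)
L(G, y) = y + 208*G/77 (L(G, y) = 208*G/77 + y = y + 208*G/77)
L(-118, N(10, 10))*(-16/2 - 2/(-14)) = (-5 + (208/77)*(-118))*(-16/2 - 2/(-14)) = (-5 - 24544/77)*(-16*½ - 2*(-1/14)) = -24929*(-8 + ⅐)/77 = -24929/77*(-55/7) = 124645/49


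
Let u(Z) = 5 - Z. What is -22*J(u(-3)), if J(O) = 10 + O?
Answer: -396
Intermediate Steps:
-22*J(u(-3)) = -22*(10 + (5 - 1*(-3))) = -22*(10 + (5 + 3)) = -22*(10 + 8) = -22*18 = -396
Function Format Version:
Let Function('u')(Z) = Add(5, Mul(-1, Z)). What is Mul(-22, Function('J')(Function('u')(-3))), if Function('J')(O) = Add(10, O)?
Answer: -396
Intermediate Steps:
Mul(-22, Function('J')(Function('u')(-3))) = Mul(-22, Add(10, Add(5, Mul(-1, -3)))) = Mul(-22, Add(10, Add(5, 3))) = Mul(-22, Add(10, 8)) = Mul(-22, 18) = -396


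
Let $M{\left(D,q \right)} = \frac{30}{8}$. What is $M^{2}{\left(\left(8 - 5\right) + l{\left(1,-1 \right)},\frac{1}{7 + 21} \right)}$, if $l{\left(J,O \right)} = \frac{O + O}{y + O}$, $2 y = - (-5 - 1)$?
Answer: $\frac{225}{16} \approx 14.063$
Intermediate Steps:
$y = 3$ ($y = \frac{\left(-1\right) \left(-5 - 1\right)}{2} = \frac{\left(-1\right) \left(-6\right)}{2} = \frac{1}{2} \cdot 6 = 3$)
$l{\left(J,O \right)} = \frac{2 O}{3 + O}$ ($l{\left(J,O \right)} = \frac{O + O}{3 + O} = \frac{2 O}{3 + O}$)
$M{\left(D,q \right)} = \frac{15}{4}$ ($M{\left(D,q \right)} = 30 \cdot \frac{1}{8} = \frac{15}{4}$)
$M^{2}{\left(\left(8 - 5\right) + l{\left(1,-1 \right)},\frac{1}{7 + 21} \right)} = \left(\frac{15}{4}\right)^{2} = \frac{225}{16}$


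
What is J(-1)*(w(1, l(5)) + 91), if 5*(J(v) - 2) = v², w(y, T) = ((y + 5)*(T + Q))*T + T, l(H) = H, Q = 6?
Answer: 4686/5 ≈ 937.20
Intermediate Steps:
w(y, T) = T + T*(5 + y)*(6 + T) (w(y, T) = ((y + 5)*(T + 6))*T + T = ((5 + y)*(6 + T))*T + T = T*(5 + y)*(6 + T) + T = T + T*(5 + y)*(6 + T))
J(v) = 2 + v²/5
J(-1)*(w(1, l(5)) + 91) = (2 + (⅕)*(-1)²)*(5*(31 + 5*5 + 6*1 + 5*1) + 91) = (2 + (⅕)*1)*(5*(31 + 25 + 6 + 5) + 91) = (2 + ⅕)*(5*67 + 91) = 11*(335 + 91)/5 = (11/5)*426 = 4686/5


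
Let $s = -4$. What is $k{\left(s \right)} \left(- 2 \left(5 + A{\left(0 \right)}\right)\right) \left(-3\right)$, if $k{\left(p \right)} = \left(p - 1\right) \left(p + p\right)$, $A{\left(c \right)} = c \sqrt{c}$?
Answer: $1200$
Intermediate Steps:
$A{\left(c \right)} = c^{\frac{3}{2}}$
$k{\left(p \right)} = 2 p \left(-1 + p\right)$ ($k{\left(p \right)} = \left(-1 + p\right) 2 p = 2 p \left(-1 + p\right)$)
$k{\left(s \right)} \left(- 2 \left(5 + A{\left(0 \right)}\right)\right) \left(-3\right) = 2 \left(-4\right) \left(-1 - 4\right) \left(- 2 \left(5 + 0^{\frac{3}{2}}\right)\right) \left(-3\right) = 2 \left(-4\right) \left(-5\right) \left(- 2 \left(5 + 0\right)\right) \left(-3\right) = 40 \left(\left(-2\right) 5\right) \left(-3\right) = 40 \left(-10\right) \left(-3\right) = \left(-400\right) \left(-3\right) = 1200$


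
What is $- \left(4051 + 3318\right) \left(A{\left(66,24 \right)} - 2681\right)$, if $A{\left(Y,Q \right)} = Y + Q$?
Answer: $19093079$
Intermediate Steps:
$A{\left(Y,Q \right)} = Q + Y$
$- \left(4051 + 3318\right) \left(A{\left(66,24 \right)} - 2681\right) = - \left(4051 + 3318\right) \left(\left(24 + 66\right) - 2681\right) = - 7369 \left(90 - 2681\right) = - 7369 \left(-2591\right) = \left(-1\right) \left(-19093079\right) = 19093079$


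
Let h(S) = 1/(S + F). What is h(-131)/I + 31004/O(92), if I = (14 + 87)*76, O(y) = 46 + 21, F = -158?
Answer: 68778157389/148630388 ≈ 462.75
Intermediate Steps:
h(S) = 1/(-158 + S) (h(S) = 1/(S - 158) = 1/(-158 + S))
O(y) = 67
I = 7676 (I = 101*76 = 7676)
h(-131)/I + 31004/O(92) = 1/(-158 - 131*7676) + 31004/67 = (1/7676)/(-289) + 31004*(1/67) = -1/289*1/7676 + 31004/67 = -1/2218364 + 31004/67 = 68778157389/148630388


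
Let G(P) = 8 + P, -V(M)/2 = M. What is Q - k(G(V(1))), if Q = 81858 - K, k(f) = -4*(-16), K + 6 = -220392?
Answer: 302192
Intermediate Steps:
V(M) = -2*M
K = -220398 (K = -6 - 220392 = -220398)
k(f) = 64
Q = 302256 (Q = 81858 - 1*(-220398) = 81858 + 220398 = 302256)
Q - k(G(V(1))) = 302256 - 1*64 = 302256 - 64 = 302192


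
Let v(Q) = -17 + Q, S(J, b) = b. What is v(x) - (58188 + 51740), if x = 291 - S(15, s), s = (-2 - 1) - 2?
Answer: -109649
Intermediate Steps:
s = -5 (s = -3 - 2 = -5)
x = 296 (x = 291 - 1*(-5) = 291 + 5 = 296)
v(x) - (58188 + 51740) = (-17 + 296) - (58188 + 51740) = 279 - 1*109928 = 279 - 109928 = -109649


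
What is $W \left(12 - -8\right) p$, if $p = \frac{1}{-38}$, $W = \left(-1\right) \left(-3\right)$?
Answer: $- \frac{30}{19} \approx -1.5789$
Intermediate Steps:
$W = 3$
$p = - \frac{1}{38} \approx -0.026316$
$W \left(12 - -8\right) p = 3 \left(12 - -8\right) \left(- \frac{1}{38}\right) = 3 \left(12 + 8\right) \left(- \frac{1}{38}\right) = 3 \cdot 20 \left(- \frac{1}{38}\right) = 60 \left(- \frac{1}{38}\right) = - \frac{30}{19}$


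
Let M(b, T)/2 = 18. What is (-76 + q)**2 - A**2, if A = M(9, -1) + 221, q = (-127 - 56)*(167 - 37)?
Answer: 569519907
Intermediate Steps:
M(b, T) = 36 (M(b, T) = 2*18 = 36)
q = -23790 (q = -183*130 = -23790)
A = 257 (A = 36 + 221 = 257)
(-76 + q)**2 - A**2 = (-76 - 23790)**2 - 1*257**2 = (-23866)**2 - 1*66049 = 569585956 - 66049 = 569519907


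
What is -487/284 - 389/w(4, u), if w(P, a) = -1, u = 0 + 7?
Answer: 109989/284 ≈ 387.29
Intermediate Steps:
u = 7
-487/284 - 389/w(4, u) = -487/284 - 389/(-1) = -487*1/284 - 389*(-1) = -487/284 + 389 = 109989/284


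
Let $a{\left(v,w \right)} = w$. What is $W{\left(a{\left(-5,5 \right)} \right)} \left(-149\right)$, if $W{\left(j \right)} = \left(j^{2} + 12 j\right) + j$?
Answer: $-13410$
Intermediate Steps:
$W{\left(j \right)} = j^{2} + 13 j$
$W{\left(a{\left(-5,5 \right)} \right)} \left(-149\right) = 5 \left(13 + 5\right) \left(-149\right) = 5 \cdot 18 \left(-149\right) = 90 \left(-149\right) = -13410$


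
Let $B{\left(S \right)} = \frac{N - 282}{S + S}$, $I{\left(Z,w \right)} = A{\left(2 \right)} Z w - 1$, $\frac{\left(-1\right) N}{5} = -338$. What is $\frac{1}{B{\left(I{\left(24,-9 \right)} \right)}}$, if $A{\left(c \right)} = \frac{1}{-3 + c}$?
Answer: $\frac{215}{704} \approx 0.3054$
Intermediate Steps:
$N = 1690$ ($N = \left(-5\right) \left(-338\right) = 1690$)
$I{\left(Z,w \right)} = -1 - Z w$ ($I{\left(Z,w \right)} = \frac{Z w}{-3 + 2} - 1 = \frac{Z w}{-1} - 1 = - Z w - 1 = -1 - Z w$)
$B{\left(S \right)} = \frac{704}{S}$ ($B{\left(S \right)} = \frac{1690 - 282}{S + S} = \frac{1408}{2 S} = 1408 \frac{1}{2 S} = \frac{704}{S}$)
$\frac{1}{B{\left(I{\left(24,-9 \right)} \right)}} = \frac{1}{704 \frac{1}{-1 - 24 \left(-9\right)}} = \frac{1}{704 \frac{1}{-1 + 216}} = \frac{1}{704 \cdot \frac{1}{215}} = \frac{1}{\frac{704}{215}} = \frac{215}{704}$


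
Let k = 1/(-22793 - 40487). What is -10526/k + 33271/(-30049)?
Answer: 20015196545449/30049 ≈ 6.6609e+8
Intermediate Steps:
k = -1/63280 (k = 1/(-63280) = -1/63280 ≈ -1.5803e-5)
-10526/k + 33271/(-30049) = -10526/(-1/63280) + 33271/(-30049) = -10526*(-63280) + 33271*(-1/30049) = 666085280 - 33271/30049 = 20015196545449/30049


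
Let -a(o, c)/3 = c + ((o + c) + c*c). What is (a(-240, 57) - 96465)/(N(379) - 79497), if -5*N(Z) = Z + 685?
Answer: 529170/398549 ≈ 1.3277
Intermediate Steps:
N(Z) = -137 - Z/5 (N(Z) = -(Z + 685)/5 = -(685 + Z)/5 = -137 - Z/5)
a(o, c) = -6*c - 3*o - 3*c² (a(o, c) = -3*(c + ((o + c) + c*c)) = -3*(c + ((c + o) + c²)) = -3*(c + (c + o + c²)) = -3*(o + c² + 2*c) = -6*c - 3*o - 3*c²)
(a(-240, 57) - 96465)/(N(379) - 79497) = ((-6*57 - 3*(-240) - 3*57²) - 96465)/((-137 - ⅕*379) - 79497) = ((-342 + 720 - 3*3249) - 96465)/((-137 - 379/5) - 79497) = ((-342 + 720 - 9747) - 96465)/(-1064/5 - 79497) = (-9369 - 96465)/(-398549/5) = -105834*(-5/398549) = 529170/398549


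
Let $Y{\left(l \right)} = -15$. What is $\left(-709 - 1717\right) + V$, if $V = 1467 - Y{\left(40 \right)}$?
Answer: $-944$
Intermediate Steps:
$V = 1482$ ($V = 1467 - -15 = 1467 + 15 = 1482$)
$\left(-709 - 1717\right) + V = \left(-709 - 1717\right) + 1482 = -2426 + 1482 = -944$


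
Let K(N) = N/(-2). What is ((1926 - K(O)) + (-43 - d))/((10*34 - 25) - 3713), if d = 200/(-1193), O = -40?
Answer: -2222759/4053814 ≈ -0.54831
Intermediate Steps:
d = -200/1193 (d = 200*(-1/1193) = -200/1193 ≈ -0.16764)
K(N) = -N/2 (K(N) = N*(-1/2) = -N/2)
((1926 - K(O)) + (-43 - d))/((10*34 - 25) - 3713) = ((1926 - (-1)*(-40)/2) + (-43 - 1*(-200/1193)))/((10*34 - 25) - 3713) = ((1926 - 1*20) + (-43 + 200/1193))/((340 - 25) - 3713) = ((1926 - 20) - 51099/1193)/(315 - 3713) = (1906 - 51099/1193)/(-3398) = (2222759/1193)*(-1/3398) = -2222759/4053814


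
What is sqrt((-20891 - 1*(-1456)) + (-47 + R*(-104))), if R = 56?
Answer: I*sqrt(25306) ≈ 159.08*I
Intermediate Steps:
sqrt((-20891 - 1*(-1456)) + (-47 + R*(-104))) = sqrt((-20891 - 1*(-1456)) + (-47 + 56*(-104))) = sqrt((-20891 + 1456) + (-47 - 5824)) = sqrt(-19435 - 5871) = sqrt(-25306) = I*sqrt(25306)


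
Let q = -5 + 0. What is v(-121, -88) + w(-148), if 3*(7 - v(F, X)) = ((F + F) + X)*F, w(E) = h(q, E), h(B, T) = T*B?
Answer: -12563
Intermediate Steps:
q = -5
h(B, T) = B*T
w(E) = -5*E
v(F, X) = 7 - F*(X + 2*F)/3 (v(F, X) = 7 - ((F + F) + X)*F/3 = 7 - (2*F + X)*F/3 = 7 - (X + 2*F)*F/3 = 7 - F*(X + 2*F)/3)
v(-121, -88) + w(-148) = (7 - ⅔*(-121)² - ⅓*(-121)*(-88)) - 5*(-148) = (7 - ⅔*14641 - 10648/3) + 740 = (7 - 29282/3 - 10648/3) + 740 = -13303 + 740 = -12563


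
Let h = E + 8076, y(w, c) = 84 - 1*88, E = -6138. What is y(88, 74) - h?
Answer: -1942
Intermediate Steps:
y(w, c) = -4 (y(w, c) = 84 - 88 = -4)
h = 1938 (h = -6138 + 8076 = 1938)
y(88, 74) - h = -4 - 1*1938 = -4 - 1938 = -1942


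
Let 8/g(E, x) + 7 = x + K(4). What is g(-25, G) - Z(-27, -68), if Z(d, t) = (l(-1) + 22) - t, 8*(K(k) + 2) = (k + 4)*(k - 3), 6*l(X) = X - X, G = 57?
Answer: -4402/49 ≈ -89.837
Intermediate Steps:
l(X) = 0 (l(X) = (X - X)/6 = (⅙)*0 = 0)
K(k) = -2 + (-3 + k)*(4 + k)/8 (K(k) = -2 + ((k + 4)*(k - 3))/8 = -2 + ((4 + k)*(-3 + k))/8 = -2 + ((-3 + k)*(4 + k))/8 = -2 + (-3 + k)*(4 + k)/8)
g(E, x) = 8/(-8 + x) (g(E, x) = 8/(-7 + (x + (-7/2 + (⅛)*4 + (⅛)*4²))) = 8/(-7 + (x + (-7/2 + ½ + (⅛)*16))) = 8/(-7 + (x + (-7/2 + ½ + 2))) = 8/(-7 + (x - 1)) = 8/(-7 + (-1 + x)) = 8/(-8 + x))
Z(d, t) = 22 - t (Z(d, t) = (0 + 22) - t = 22 - t)
g(-25, G) - Z(-27, -68) = 8/(-8 + 57) - (22 - 1*(-68)) = 8/49 - (22 + 68) = 8*(1/49) - 1*90 = 8/49 - 90 = -4402/49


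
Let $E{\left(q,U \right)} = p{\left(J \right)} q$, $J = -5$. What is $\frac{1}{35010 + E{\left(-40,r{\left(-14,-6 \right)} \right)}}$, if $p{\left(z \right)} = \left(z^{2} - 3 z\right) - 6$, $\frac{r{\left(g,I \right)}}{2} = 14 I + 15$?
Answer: $\frac{1}{33650} \approx 2.9718 \cdot 10^{-5}$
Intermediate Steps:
$r{\left(g,I \right)} = 30 + 28 I$ ($r{\left(g,I \right)} = 2 \left(14 I + 15\right) = 2 \left(15 + 14 I\right) = 30 + 28 I$)
$p{\left(z \right)} = -6 + z^{2} - 3 z$
$E{\left(q,U \right)} = 34 q$ ($E{\left(q,U \right)} = \left(-6 + \left(-5\right)^{2} - -15\right) q = \left(-6 + 25 + 15\right) q = 34 q$)
$\frac{1}{35010 + E{\left(-40,r{\left(-14,-6 \right)} \right)}} = \frac{1}{35010 + 34 \left(-40\right)} = \frac{1}{35010 - 1360} = \frac{1}{33650}$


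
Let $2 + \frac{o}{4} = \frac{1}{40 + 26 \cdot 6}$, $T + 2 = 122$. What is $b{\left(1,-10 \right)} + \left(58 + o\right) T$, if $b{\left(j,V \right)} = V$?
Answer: $\frac{293630}{49} \approx 5992.4$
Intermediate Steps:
$T = 120$ ($T = -2 + 122 = 120$)
$o = - \frac{391}{49}$ ($o = -8 + \frac{4}{40 + 26 \cdot 6} = -8 + \frac{4}{40 + 156} = -8 + \frac{4}{196} = -8 + 4 \cdot \frac{1}{196} = -8 + \frac{1}{49} = - \frac{391}{49} \approx -7.9796$)
$b{\left(1,-10 \right)} + \left(58 + o\right) T = -10 + \left(58 - \frac{391}{49}\right) 120 = -10 + \frac{2451}{49} \cdot 120 = -10 + \frac{294120}{49} = \frac{293630}{49}$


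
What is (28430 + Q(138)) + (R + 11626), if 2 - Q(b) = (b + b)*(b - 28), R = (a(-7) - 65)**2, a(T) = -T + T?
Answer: 13923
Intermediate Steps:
a(T) = 0
R = 4225 (R = (0 - 65)**2 = (-65)**2 = 4225)
Q(b) = 2 - 2*b*(-28 + b) (Q(b) = 2 - (b + b)*(b - 28) = 2 - 2*b*(-28 + b))
(28430 + Q(138)) + (R + 11626) = (28430 + (2 - 2*138**2 + 56*138)) + (4225 + 11626) = (28430 + (2 - 2*19044 + 7728)) + 15851 = (28430 + (2 - 38088 + 7728)) + 15851 = (28430 - 30358) + 15851 = -1928 + 15851 = 13923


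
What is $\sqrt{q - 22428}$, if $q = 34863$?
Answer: $\sqrt{12435} \approx 111.51$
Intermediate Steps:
$\sqrt{q - 22428} = \sqrt{34863 - 22428} = \sqrt{12435}$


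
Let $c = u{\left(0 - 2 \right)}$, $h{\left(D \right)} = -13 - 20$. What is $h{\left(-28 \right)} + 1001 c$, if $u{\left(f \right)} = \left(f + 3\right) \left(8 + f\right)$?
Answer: $5973$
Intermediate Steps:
$h{\left(D \right)} = -33$ ($h{\left(D \right)} = -13 - 20 = -33$)
$u{\left(f \right)} = \left(3 + f\right) \left(8 + f\right)$
$c = 6$ ($c = 24 + \left(0 - 2\right)^{2} + 11 \left(0 - 2\right) = 24 + \left(-2\right)^{2} + 11 \left(-2\right) = 24 + 4 - 22 = 6$)
$h{\left(-28 \right)} + 1001 c = -33 + 1001 \cdot 6 = -33 + 6006 = 5973$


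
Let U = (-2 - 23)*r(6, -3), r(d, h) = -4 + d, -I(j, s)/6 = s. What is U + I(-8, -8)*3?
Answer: 94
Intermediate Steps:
I(j, s) = -6*s
U = -50 (U = (-2 - 23)*(-4 + 6) = -25*2 = -50)
U + I(-8, -8)*3 = -50 - 6*(-8)*3 = -50 + 48*3 = -50 + 144 = 94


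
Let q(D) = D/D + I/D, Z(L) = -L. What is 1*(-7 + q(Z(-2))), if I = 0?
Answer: -6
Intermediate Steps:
q(D) = 1 (q(D) = D/D + 0/D = 1 + 0 = 1)
1*(-7 + q(Z(-2))) = 1*(-7 + 1) = 1*(-6) = -6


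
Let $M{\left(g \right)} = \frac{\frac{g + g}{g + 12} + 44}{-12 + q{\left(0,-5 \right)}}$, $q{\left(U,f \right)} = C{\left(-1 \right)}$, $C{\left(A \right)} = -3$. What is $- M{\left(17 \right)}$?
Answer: $\frac{262}{87} \approx 3.0115$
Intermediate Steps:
$q{\left(U,f \right)} = -3$
$M{\left(g \right)} = - \frac{44}{15} - \frac{2 g}{15 \left(12 + g\right)}$ ($M{\left(g \right)} = \frac{\frac{g + g}{g + 12} + 44}{-12 - 3} = \frac{\frac{2 g}{12 + g} + 44}{-15} = \left(\frac{2 g}{12 + g} + 44\right) \left(- \frac{1}{15}\right) = \left(44 + \frac{2 g}{12 + g}\right) \left(- \frac{1}{15}\right) = - \frac{44}{15} - \frac{2 g}{15 \left(12 + g\right)}$)
$- M{\left(17 \right)} = - \frac{2 \left(-264 - 391\right)}{15 \left(12 + 17\right)} = - \frac{2 \left(-264 - 391\right)}{15 \cdot 29} = - \frac{2 \left(-655\right)}{15 \cdot 29} = \left(-1\right) \left(- \frac{262}{87}\right) = \frac{262}{87}$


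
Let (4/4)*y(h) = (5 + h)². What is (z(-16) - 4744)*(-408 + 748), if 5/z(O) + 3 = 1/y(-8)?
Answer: -20976130/13 ≈ -1.6135e+6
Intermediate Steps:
y(h) = (5 + h)²
z(O) = -45/26 (z(O) = 5/(-3 + 1/((5 - 8)²)) = 5/(-3 + 1/((-3)²)) = 5/(-3 + 1/9) = 5/(-3 + ⅑) = 5/(-26/9) = 5*(-9/26) = -45/26)
(z(-16) - 4744)*(-408 + 748) = (-45/26 - 4744)*(-408 + 748) = -123389/26*340 = -20976130/13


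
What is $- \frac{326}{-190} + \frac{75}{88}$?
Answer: $\frac{21469}{8360} \approx 2.5681$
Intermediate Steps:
$- \frac{326}{-190} + \frac{75}{88} = \left(-326\right) \left(- \frac{1}{190}\right) + 75 \cdot \frac{1}{88} = \frac{163}{95} + \frac{75}{88} = \frac{21469}{8360}$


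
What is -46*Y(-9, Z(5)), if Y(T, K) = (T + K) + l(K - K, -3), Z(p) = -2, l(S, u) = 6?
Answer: 230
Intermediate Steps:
Y(T, K) = 6 + K + T (Y(T, K) = (T + K) + 6 = (K + T) + 6 = 6 + K + T)
-46*Y(-9, Z(5)) = -46*(6 - 2 - 9) = -46*(-5) = 230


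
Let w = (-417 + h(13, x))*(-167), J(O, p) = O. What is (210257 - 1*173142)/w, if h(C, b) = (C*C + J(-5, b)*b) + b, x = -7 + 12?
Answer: 37115/44756 ≈ 0.82927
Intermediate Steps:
x = 5
h(C, b) = C² - 4*b (h(C, b) = (C*C - 5*b) + b = (C² - 5*b) + b = C² - 4*b)
w = 44756 (w = (-417 + (13² - 4*5))*(-167) = (-417 + (169 - 20))*(-167) = (-417 + 149)*(-167) = -268*(-167) = 44756)
(210257 - 1*173142)/w = (210257 - 1*173142)/44756 = (210257 - 173142)*(1/44756) = 37115*(1/44756) = 37115/44756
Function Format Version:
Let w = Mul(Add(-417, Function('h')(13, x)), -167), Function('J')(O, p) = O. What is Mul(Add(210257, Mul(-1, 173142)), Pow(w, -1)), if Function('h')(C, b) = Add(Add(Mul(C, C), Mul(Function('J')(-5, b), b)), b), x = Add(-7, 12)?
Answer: Rational(37115, 44756) ≈ 0.82927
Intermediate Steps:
x = 5
Function('h')(C, b) = Add(Pow(C, 2), Mul(-4, b)) (Function('h')(C, b) = Add(Add(Mul(C, C), Mul(-5, b)), b) = Add(Add(Pow(C, 2), Mul(-5, b)), b) = Add(Pow(C, 2), Mul(-4, b)))
w = 44756 (w = Mul(Add(-417, Add(Pow(13, 2), Mul(-4, 5))), -167) = Mul(Add(-417, Add(169, -20)), -167) = Mul(Add(-417, 149), -167) = Mul(-268, -167) = 44756)
Mul(Add(210257, Mul(-1, 173142)), Pow(w, -1)) = Mul(Add(210257, Mul(-1, 173142)), Pow(44756, -1)) = Mul(Add(210257, -173142), Rational(1, 44756)) = Mul(37115, Rational(1, 44756)) = Rational(37115, 44756)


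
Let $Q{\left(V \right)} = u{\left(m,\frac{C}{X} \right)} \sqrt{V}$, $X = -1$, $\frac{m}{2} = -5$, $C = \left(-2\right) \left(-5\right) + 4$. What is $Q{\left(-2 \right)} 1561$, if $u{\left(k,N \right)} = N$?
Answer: $- 21854 i \sqrt{2} \approx - 30906.0 i$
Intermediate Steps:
$C = 14$ ($C = 10 + 4 = 14$)
$m = -10$ ($m = 2 \left(-5\right) = -10$)
$Q{\left(V \right)} = - 14 \sqrt{V}$ ($Q{\left(V \right)} = \frac{14}{-1} \sqrt{V} = 14 \left(-1\right) \sqrt{V} = - 14 \sqrt{V}$)
$Q{\left(-2 \right)} 1561 = - 14 \sqrt{-2} \cdot 1561 = - 14 i \sqrt{2} \cdot 1561 = - 21854 i \sqrt{2}$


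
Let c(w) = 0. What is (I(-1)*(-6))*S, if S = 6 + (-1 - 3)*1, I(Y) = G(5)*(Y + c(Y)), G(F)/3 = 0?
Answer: 0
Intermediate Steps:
G(F) = 0 (G(F) = 3*0 = 0)
I(Y) = 0 (I(Y) = 0*(Y + 0) = 0*Y = 0)
S = 2 (S = 6 - 4*1 = 6 - 4 = 2)
(I(-1)*(-6))*S = (0*(-6))*2 = 0*2 = 0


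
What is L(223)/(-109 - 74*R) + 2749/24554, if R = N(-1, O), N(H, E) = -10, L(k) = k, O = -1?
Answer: 7210161/15493574 ≈ 0.46536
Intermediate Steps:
R = -10
L(223)/(-109 - 74*R) + 2749/24554 = 223/(-109 - 74*(-10)) + 2749/24554 = 223/(-109 + 740) + 2749*(1/24554) = 223/631 + 2749/24554 = 7210161/15493574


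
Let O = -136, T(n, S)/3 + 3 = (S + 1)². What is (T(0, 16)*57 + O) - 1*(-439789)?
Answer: 488559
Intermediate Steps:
T(n, S) = -9 + 3*(1 + S)² (T(n, S) = -9 + 3*(S + 1)² = -9 + 3*(1 + S)²)
(T(0, 16)*57 + O) - 1*(-439789) = ((-9 + 3*(1 + 16)²)*57 - 136) - 1*(-439789) = ((-9 + 3*17²)*57 - 136) + 439789 = ((-9 + 3*289)*57 - 136) + 439789 = ((-9 + 867)*57 - 136) + 439789 = (858*57 - 136) + 439789 = (48906 - 136) + 439789 = 48770 + 439789 = 488559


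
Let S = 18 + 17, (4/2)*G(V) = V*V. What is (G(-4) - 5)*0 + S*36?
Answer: 1260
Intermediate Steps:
G(V) = V**2/2 (G(V) = (V*V)/2 = V**2/2)
S = 35
(G(-4) - 5)*0 + S*36 = ((1/2)*(-4)**2 - 5)*0 + 35*36 = ((1/2)*16 - 5)*0 + 1260 = (8 - 5)*0 + 1260 = 3*0 + 1260 = 0 + 1260 = 1260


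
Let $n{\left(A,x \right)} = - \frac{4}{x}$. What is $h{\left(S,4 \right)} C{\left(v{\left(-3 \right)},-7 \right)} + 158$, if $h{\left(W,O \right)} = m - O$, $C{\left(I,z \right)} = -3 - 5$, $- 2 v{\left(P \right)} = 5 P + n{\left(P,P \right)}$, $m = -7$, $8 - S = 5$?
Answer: $246$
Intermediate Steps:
$S = 3$ ($S = 8 - 5 = 3$)
$v{\left(P \right)} = \frac{2}{P} - \frac{5 P}{2}$ ($v{\left(P \right)} = - \frac{5 P - \frac{4}{P}}{2} = - \frac{- \frac{4}{P} + 5 P}{2} = \frac{2}{P} - \frac{5 P}{2}$)
$C{\left(I,z \right)} = -8$
$h{\left(W,O \right)} = -7 - O$
$h{\left(S,4 \right)} C{\left(v{\left(-3 \right)},-7 \right)} + 158 = \left(-7 - 4\right) \left(-8\right) + 158 = \left(-11\right) \left(-8\right) + 158 = 88 + 158 = 246$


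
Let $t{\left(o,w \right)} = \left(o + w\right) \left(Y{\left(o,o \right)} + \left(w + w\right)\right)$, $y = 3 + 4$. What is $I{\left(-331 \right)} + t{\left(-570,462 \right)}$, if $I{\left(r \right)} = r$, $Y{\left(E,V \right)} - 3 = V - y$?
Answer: $-38131$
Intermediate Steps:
$y = 7$
$Y{\left(E,V \right)} = -4 + V$ ($Y{\left(E,V \right)} = 3 + \left(V - 7\right) = 3 + \left(-7 + V\right) = -4 + V$)
$t{\left(o,w \right)} = \left(o + w\right) \left(-4 + o + 2 w\right)$ ($t{\left(o,w \right)} = \left(o + w\right) \left(\left(-4 + o\right) + \left(w + w\right)\right) = \left(o + w\right) \left(\left(-4 + o\right) + 2 w\right) = \left(o + w\right) \left(-4 + o + 2 w\right)$)
$I{\left(-331 \right)} + t{\left(-570,462 \right)} = -331 + \left(2 \cdot 462^{2} - 570 \left(-4 - 570\right) + 462 \left(-4 - 570\right) + 2 \left(-570\right) 462\right) = -331 + \left(2 \cdot 213444 - -327180 + 462 \left(-574\right) - 526680\right) = -331 + \left(426888 + 327180 - 265188 - 526680\right) = -331 - 37800 = -38131$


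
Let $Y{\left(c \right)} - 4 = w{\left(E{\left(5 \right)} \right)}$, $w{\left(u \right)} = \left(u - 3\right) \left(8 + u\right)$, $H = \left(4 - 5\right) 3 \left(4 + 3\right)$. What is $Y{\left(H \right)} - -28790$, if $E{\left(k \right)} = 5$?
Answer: $28820$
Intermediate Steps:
$H = -21$ ($H = \left(-1\right) 3 \cdot 7 = \left(-3\right) 7 = -21$)
$w{\left(u \right)} = \left(-3 + u\right) \left(8 + u\right)$
$Y{\left(c \right)} = 30$ ($Y{\left(c \right)} = 4 + \left(-24 + 5^{2} + 5 \cdot 5\right) = 4 + \left(-24 + 25 + 25\right) = 4 + 26 = 30$)
$Y{\left(H \right)} - -28790 = 30 - -28790 = 30 + 28790 = 28820$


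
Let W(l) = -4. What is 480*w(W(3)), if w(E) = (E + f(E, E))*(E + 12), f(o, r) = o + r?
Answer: -46080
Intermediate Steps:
w(E) = 3*E*(12 + E) (w(E) = (E + (E + E))*(E + 12) = (E + 2*E)*(12 + E) = (3*E)*(12 + E) = 3*E*(12 + E))
480*w(W(3)) = 480*(3*(-4)*(12 - 4)) = 480*(3*(-4)*8) = 480*(-96) = -46080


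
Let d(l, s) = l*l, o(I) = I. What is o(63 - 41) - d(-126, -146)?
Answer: -15854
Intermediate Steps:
d(l, s) = l²
o(63 - 41) - d(-126, -146) = (63 - 41) - 1*(-126)² = 22 - 1*15876 = 22 - 15876 = -15854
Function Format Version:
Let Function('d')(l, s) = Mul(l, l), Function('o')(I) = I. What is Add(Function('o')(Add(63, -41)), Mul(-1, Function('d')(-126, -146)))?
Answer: -15854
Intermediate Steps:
Function('d')(l, s) = Pow(l, 2)
Add(Function('o')(Add(63, -41)), Mul(-1, Function('d')(-126, -146))) = Add(Add(63, -41), Mul(-1, Pow(-126, 2))) = Add(22, Mul(-1, 15876)) = Add(22, -15876) = -15854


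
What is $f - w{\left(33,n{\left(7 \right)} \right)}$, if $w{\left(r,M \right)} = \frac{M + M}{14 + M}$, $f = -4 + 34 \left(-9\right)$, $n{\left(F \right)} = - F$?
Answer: $-308$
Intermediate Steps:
$f = -310$ ($f = -4 - 306 = -310$)
$w{\left(r,M \right)} = \frac{2 M}{14 + M}$
$f - w{\left(33,n{\left(7 \right)} \right)} = -310 - \frac{2 \left(\left(-1\right) 7\right)}{14 - 7} = -310 - 2 \left(-7\right) \frac{1}{14 - 7} = -310 - 2 \left(-7\right) \frac{1}{7} = -310 - -2 = -310 + 2 = -308$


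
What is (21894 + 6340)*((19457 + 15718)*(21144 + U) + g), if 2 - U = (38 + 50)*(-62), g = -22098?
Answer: 26418645616968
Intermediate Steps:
U = 5458 (U = 2 - (38 + 50)*(-62) = 2 - 88*(-62) = 2 - 1*(-5456) = 2 + 5456 = 5458)
(21894 + 6340)*((19457 + 15718)*(21144 + U) + g) = (21894 + 6340)*((19457 + 15718)*(21144 + 5458) - 22098) = 28234*(35175*26602 - 22098) = 28234*(935725350 - 22098) = 28234*935703252 = 26418645616968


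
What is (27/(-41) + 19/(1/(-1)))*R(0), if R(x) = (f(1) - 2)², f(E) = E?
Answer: -806/41 ≈ -19.659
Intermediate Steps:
R(x) = 1 (R(x) = (1 - 2)² = (-1)² = 1)
(27/(-41) + 19/(1/(-1)))*R(0) = (27/(-41) + 19/(1/(-1)))*1 = (27*(-1/41) + 19/(-1))*1 = (-27/41 + 19*(-1))*1 = (-27/41 - 19)*1 = -806/41*1 = -806/41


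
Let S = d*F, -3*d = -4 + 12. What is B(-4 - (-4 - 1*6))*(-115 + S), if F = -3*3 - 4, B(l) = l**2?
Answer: -2892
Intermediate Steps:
d = -8/3 (d = -(-4 + 12)/3 = -1/3*8 = -8/3 ≈ -2.6667)
F = -13 (F = -9 - 4 = -13)
S = 104/3 (S = -8/3*(-13) = 104/3 ≈ 34.667)
B(-4 - (-4 - 1*6))*(-115 + S) = (-4 - (-4 - 1*6))**2*(-115 + 104/3) = (-4 - (-4 - 6))**2*(-241/3) = (-4 - 1*(-10))**2*(-241/3) = (-4 + 10)**2*(-241/3) = 6**2*(-241/3) = 36*(-241/3) = -2892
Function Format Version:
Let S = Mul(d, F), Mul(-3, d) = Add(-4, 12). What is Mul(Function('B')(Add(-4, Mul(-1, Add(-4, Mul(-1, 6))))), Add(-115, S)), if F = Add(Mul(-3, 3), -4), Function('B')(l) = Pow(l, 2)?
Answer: -2892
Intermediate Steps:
d = Rational(-8, 3) (d = Mul(Rational(-1, 3), Add(-4, 12)) = Mul(Rational(-1, 3), 8) = Rational(-8, 3) ≈ -2.6667)
F = -13 (F = Add(-9, -4) = -13)
S = Rational(104, 3) (S = Mul(Rational(-8, 3), -13) = Rational(104, 3) ≈ 34.667)
Mul(Function('B')(Add(-4, Mul(-1, Add(-4, Mul(-1, 6))))), Add(-115, S)) = Mul(Pow(Add(-4, Mul(-1, Add(-4, Mul(-1, 6)))), 2), Add(-115, Rational(104, 3))) = Mul(Pow(Add(-4, Mul(-1, Add(-4, -6))), 2), Rational(-241, 3)) = Mul(Pow(Add(-4, Mul(-1, -10)), 2), Rational(-241, 3)) = Mul(Pow(Add(-4, 10), 2), Rational(-241, 3)) = Mul(Pow(6, 2), Rational(-241, 3)) = Mul(36, Rational(-241, 3)) = -2892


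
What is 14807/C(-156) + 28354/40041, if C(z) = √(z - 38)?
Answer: 28354/40041 - 14807*I*√194/194 ≈ 0.70812 - 1063.1*I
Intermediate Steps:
C(z) = √(-38 + z)
14807/C(-156) + 28354/40041 = 14807/(√(-38 - 156)) + 28354/40041 = 14807/(√(-194)) + 28354*(1/40041) = 14807/((I*√194)) + 28354/40041 = 14807*(-I*√194/194) + 28354/40041 = -14807*I*√194/194 + 28354/40041 = 28354/40041 - 14807*I*√194/194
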